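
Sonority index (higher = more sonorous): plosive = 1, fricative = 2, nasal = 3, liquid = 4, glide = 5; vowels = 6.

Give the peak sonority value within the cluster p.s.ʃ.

2

/p/ is a plosive (sonority 1).
/s/ is a fricative (sonority 2).
/ʃ/ is a fricative (sonority 2).
The maximum is 2.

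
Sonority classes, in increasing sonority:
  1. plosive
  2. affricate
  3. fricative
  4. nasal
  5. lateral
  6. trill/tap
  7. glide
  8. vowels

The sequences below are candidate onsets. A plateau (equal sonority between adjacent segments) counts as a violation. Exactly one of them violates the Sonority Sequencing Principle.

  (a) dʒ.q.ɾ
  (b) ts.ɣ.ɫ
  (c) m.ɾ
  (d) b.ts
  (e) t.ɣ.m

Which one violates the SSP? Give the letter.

(a) sonority 2-1-6: ill-formed.
(b) sonority 2-3-5: well-formed.
(c) sonority 4-6: well-formed.
(d) sonority 1-2: well-formed.
(e) sonority 1-3-4: well-formed.

a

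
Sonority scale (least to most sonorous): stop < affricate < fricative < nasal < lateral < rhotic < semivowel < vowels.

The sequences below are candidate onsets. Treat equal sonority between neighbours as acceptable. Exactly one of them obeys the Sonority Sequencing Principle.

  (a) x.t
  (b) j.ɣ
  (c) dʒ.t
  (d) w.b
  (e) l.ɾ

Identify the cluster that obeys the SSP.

(a) 3-1 → violates
(b) 7-3 → violates
(c) 2-1 → violates
(d) 7-1 → violates
(e) 5-6 → obeys

e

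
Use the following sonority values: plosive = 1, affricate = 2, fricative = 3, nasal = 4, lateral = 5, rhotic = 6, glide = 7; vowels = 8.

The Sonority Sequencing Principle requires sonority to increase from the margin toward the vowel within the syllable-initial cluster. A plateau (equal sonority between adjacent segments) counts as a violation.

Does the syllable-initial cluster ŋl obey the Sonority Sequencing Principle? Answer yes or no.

yes

/ŋ/ — nasal, sonority 4.
/l/ — lateral, sonority 5.
The profile 4-5 strictly rises, so the syllable-initial cluster satisfies the SSP.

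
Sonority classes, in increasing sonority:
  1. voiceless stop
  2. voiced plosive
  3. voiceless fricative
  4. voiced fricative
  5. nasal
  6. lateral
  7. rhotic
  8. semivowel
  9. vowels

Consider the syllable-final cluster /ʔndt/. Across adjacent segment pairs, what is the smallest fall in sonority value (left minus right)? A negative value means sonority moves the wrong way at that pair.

-4

/ʔ/ is a voiceless stop (sonority 1).
/n/ is a nasal (sonority 5).
/d/ is a voiced plosive (sonority 2).
/t/ is a voiceless stop (sonority 1).
/ʔ/→/n/: change -4.
/n/→/d/: change +3.
/d/→/t/: change +1.
Minimum = -4.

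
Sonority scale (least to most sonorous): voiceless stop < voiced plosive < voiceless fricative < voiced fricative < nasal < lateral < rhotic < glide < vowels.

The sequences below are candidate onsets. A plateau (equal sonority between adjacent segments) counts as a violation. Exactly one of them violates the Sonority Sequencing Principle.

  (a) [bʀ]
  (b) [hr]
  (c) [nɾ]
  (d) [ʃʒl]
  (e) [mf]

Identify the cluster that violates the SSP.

(a) [bʀ]: profile 2-7 — obeys.
(b) [hr]: profile 3-7 — obeys.
(c) [nɾ]: profile 5-7 — obeys.
(d) [ʃʒl]: profile 3-4-6 — obeys.
(e) [mf]: profile 5-3 — violates.

e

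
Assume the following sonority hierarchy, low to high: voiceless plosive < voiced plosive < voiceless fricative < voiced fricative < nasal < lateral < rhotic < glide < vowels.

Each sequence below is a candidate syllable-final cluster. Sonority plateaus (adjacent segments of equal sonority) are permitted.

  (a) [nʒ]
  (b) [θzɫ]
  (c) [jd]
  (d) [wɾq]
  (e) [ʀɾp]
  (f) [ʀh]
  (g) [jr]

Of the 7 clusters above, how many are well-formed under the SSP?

6

(a) [nʒ]: profile 5-4 — obeys.
(b) [θzɫ]: profile 3-4-6 — violates.
(c) [jd]: profile 8-2 — obeys.
(d) [wɾq]: profile 8-7-1 — obeys.
(e) [ʀɾp]: profile 7-7-1 — obeys.
(f) [ʀh]: profile 7-3 — obeys.
(g) [jr]: profile 8-7 — obeys.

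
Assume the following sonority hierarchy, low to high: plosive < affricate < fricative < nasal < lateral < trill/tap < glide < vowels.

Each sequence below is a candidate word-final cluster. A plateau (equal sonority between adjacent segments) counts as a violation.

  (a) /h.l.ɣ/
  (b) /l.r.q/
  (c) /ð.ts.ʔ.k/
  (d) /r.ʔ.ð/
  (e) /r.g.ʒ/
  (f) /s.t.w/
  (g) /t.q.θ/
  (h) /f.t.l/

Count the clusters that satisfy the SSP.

0

(a) /h.l.ɣ/: profile 3-5-3 — violates.
(b) /l.r.q/: profile 5-6-1 — violates.
(c) /ð.ts.ʔ.k/: profile 3-2-1-1 — violates.
(d) /r.ʔ.ð/: profile 6-1-3 — violates.
(e) /r.g.ʒ/: profile 6-1-3 — violates.
(f) /s.t.w/: profile 3-1-7 — violates.
(g) /t.q.θ/: profile 1-1-3 — violates.
(h) /f.t.l/: profile 3-1-5 — violates.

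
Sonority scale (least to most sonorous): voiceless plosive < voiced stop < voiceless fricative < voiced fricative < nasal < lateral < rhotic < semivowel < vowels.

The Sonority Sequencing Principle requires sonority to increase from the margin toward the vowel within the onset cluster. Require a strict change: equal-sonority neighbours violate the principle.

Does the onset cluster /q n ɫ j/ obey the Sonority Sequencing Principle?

yes

/q/ is a voiceless plosive (sonority 1).
/n/ is a nasal (sonority 5).
/ɫ/ is a lateral (sonority 6).
/j/ is a semivowel (sonority 8).
The profile 1-5-6-8 strictly rises, so the onset cluster satisfies the SSP.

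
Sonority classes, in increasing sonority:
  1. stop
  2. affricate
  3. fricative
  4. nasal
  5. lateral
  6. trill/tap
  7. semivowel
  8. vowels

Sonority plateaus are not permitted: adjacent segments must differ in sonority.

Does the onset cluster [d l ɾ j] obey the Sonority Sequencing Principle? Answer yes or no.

yes

/d/ is a stop (sonority 1).
/l/ is a lateral (sonority 5).
/ɾ/ is a trill/tap (sonority 6).
/j/ is a semivowel (sonority 7).
The profile 1-5-6-7 strictly rises, so the onset cluster satisfies the SSP.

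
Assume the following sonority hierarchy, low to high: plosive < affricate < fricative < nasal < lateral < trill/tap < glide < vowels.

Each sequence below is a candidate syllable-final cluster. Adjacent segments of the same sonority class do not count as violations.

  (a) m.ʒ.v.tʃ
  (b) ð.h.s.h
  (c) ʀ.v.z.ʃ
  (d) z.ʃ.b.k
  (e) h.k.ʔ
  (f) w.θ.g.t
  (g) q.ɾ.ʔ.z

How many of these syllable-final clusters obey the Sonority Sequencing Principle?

6

(a) sonority 4-3-3-2: well-formed.
(b) sonority 3-3-3-3: well-formed.
(c) sonority 6-3-3-3: well-formed.
(d) sonority 3-3-1-1: well-formed.
(e) sonority 3-1-1: well-formed.
(f) sonority 7-3-1-1: well-formed.
(g) sonority 1-6-1-3: ill-formed.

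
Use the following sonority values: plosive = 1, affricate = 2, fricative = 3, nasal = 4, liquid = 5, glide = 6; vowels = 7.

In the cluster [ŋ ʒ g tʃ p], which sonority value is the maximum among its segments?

/ŋ/ is a nasal (sonority 4).
/ʒ/ is a fricative (sonority 3).
/g/ is a plosive (sonority 1).
/tʃ/ is an affricate (sonority 2).
/p/ is a plosive (sonority 1).
The maximum is 4.

4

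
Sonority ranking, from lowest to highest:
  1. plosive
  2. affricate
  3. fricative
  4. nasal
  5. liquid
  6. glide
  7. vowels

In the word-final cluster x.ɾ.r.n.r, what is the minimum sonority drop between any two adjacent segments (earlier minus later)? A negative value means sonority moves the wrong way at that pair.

/x/: fricative = 3.
/ɾ/: liquid = 5.
/r/: liquid = 5.
/n/: nasal = 4.
/r/: liquid = 5.
/x/→/ɾ/: change -2.
/ɾ/→/r/: change +0.
/r/→/n/: change +1.
/n/→/r/: change -1.
Minimum = -2.

-2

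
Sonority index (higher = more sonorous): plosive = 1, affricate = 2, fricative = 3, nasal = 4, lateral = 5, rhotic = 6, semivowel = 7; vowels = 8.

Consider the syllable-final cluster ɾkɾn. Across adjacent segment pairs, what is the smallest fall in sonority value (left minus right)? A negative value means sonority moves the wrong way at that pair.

-5

/ɾ/ — rhotic, sonority 6.
/k/ — plosive, sonority 1.
/ɾ/ — rhotic, sonority 6.
/n/ — nasal, sonority 4.
/ɾ/→/k/: change +5.
/k/→/ɾ/: change -5.
/ɾ/→/n/: change +2.
Minimum = -5.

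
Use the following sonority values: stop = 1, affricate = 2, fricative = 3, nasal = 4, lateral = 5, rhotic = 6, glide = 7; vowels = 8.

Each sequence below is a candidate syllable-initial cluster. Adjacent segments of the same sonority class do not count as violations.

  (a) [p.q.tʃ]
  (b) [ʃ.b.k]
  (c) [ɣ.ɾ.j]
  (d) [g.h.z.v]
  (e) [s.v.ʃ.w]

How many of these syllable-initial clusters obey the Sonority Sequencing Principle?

(a) sonority 1-1-2: well-formed.
(b) sonority 3-1-1: ill-formed.
(c) sonority 3-6-7: well-formed.
(d) sonority 1-3-3-3: well-formed.
(e) sonority 3-3-3-7: well-formed.

4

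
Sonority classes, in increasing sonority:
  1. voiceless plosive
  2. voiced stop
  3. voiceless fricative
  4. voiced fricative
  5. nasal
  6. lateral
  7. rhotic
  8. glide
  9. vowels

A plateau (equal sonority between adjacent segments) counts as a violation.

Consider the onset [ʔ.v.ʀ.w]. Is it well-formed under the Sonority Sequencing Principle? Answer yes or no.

yes

/ʔ/: voiceless plosive = 1.
/v/: voiced fricative = 4.
/ʀ/: rhotic = 7.
/w/: glide = 8.
The profile 1-4-7-8 strictly rises, so the onset satisfies the SSP.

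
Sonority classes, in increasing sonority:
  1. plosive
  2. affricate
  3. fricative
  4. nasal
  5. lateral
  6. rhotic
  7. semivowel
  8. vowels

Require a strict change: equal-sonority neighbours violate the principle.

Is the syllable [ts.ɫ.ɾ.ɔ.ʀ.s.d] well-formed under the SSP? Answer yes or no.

Onset: /ts/ is an affricate (sonority 2), /ɫ/ is a lateral (sonority 5), /ɾ/ is a rhotic (sonority 6); then the nucleus /ɔ/ (sonority 8).
Onset profile 2-5-6-8 — rises to the nucleus.
Coda: /ʀ/ is a rhotic (sonority 6), /s/ is a fricative (sonority 3), /d/ is a plosive (sonority 1).
Coda profile 8-6-3-1 — falls from the nucleus.

yes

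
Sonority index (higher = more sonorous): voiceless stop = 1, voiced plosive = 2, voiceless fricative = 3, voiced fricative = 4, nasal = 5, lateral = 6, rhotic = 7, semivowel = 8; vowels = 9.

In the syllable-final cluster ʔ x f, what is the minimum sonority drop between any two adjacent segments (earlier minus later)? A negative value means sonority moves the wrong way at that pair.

-2

/ʔ/ is a voiceless stop (sonority 1).
/x/ is a voiceless fricative (sonority 3).
/f/ is a voiceless fricative (sonority 3).
/ʔ/→/x/: change -2.
/x/→/f/: change +0.
Minimum = -2.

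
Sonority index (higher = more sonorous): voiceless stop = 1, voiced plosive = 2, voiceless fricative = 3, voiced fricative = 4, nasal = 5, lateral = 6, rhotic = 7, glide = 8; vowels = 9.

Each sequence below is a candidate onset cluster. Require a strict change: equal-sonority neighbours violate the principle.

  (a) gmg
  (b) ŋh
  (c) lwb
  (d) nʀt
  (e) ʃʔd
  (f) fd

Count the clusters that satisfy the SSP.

(a) 2-5-2 → violates
(b) 5-3 → violates
(c) 6-8-2 → violates
(d) 5-7-1 → violates
(e) 3-1-2 → violates
(f) 3-2 → violates

0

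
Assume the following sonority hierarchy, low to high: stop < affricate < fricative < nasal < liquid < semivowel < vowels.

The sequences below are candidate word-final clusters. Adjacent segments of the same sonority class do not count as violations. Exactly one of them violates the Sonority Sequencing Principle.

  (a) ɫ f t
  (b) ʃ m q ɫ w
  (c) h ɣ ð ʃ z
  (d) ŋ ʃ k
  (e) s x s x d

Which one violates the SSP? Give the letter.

b

(a) ɫ f t: profile 5-3-1 — obeys.
(b) ʃ m q ɫ w: profile 3-4-1-5-6 — violates.
(c) h ɣ ð ʃ z: profile 3-3-3-3-3 — obeys.
(d) ŋ ʃ k: profile 4-3-1 — obeys.
(e) s x s x d: profile 3-3-3-3-1 — obeys.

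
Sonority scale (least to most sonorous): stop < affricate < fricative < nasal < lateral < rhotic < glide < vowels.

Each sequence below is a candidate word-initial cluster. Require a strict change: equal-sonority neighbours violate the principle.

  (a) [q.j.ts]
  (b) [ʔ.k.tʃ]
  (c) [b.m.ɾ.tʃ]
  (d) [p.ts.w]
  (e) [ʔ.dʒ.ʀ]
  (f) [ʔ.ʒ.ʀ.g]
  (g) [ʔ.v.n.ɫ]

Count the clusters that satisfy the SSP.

(a) 1-7-2 → violates
(b) 1-1-2 → violates
(c) 1-4-6-2 → violates
(d) 1-2-7 → obeys
(e) 1-2-6 → obeys
(f) 1-3-6-1 → violates
(g) 1-3-4-5 → obeys

3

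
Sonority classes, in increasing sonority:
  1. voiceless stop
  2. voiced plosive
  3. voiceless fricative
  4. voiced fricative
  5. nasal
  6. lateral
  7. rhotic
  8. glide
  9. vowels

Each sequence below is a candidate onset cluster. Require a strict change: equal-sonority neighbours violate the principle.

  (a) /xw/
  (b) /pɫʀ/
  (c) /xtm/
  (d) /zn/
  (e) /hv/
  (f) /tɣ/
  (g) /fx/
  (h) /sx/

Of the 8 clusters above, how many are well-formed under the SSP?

5

(a) /xw/: profile 3-8 — obeys.
(b) /pɫʀ/: profile 1-6-7 — obeys.
(c) /xtm/: profile 3-1-5 — violates.
(d) /zn/: profile 4-5 — obeys.
(e) /hv/: profile 3-4 — obeys.
(f) /tɣ/: profile 1-4 — obeys.
(g) /fx/: profile 3-3 — violates.
(h) /sx/: profile 3-3 — violates.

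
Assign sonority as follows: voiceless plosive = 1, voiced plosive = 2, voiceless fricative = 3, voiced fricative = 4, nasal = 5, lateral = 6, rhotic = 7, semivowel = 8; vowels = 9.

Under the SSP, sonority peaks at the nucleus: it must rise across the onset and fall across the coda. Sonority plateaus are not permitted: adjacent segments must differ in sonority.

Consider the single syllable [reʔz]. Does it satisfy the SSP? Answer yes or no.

Onset: /r/ is a rhotic (sonority 7); then the nucleus /e/ (sonority 9).
Onset profile 7-9 — rises to the nucleus.
Coda: /ʔ/ is a voiceless plosive (sonority 1), /z/ is a voiced fricative (sonority 4).
Coda profile 9-1-4 — does not strictly fall throughout.

no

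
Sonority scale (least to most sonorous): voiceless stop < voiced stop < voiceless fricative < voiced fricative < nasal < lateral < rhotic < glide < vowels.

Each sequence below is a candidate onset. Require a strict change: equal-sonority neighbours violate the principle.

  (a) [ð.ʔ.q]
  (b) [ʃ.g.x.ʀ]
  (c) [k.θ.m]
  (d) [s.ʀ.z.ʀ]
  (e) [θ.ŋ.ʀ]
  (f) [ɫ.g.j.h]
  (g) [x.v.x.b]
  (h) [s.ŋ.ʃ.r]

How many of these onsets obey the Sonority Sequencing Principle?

2

(a) sonority 4-1-1: ill-formed.
(b) sonority 3-2-3-7: ill-formed.
(c) sonority 1-3-5: well-formed.
(d) sonority 3-7-4-7: ill-formed.
(e) sonority 3-5-7: well-formed.
(f) sonority 6-2-8-3: ill-formed.
(g) sonority 3-4-3-2: ill-formed.
(h) sonority 3-5-3-7: ill-formed.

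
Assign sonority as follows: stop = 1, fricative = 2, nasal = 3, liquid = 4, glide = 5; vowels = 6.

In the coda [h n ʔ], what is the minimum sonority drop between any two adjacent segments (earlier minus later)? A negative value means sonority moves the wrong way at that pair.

-1

/h/: fricative = 2.
/n/: nasal = 3.
/ʔ/: stop = 1.
/h/→/n/: change -1.
/n/→/ʔ/: change +2.
Minimum = -1.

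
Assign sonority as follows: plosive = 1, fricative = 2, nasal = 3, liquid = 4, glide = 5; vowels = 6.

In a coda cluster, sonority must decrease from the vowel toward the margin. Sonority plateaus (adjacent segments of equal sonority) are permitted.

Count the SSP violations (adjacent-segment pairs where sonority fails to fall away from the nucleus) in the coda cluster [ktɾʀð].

1

/k/ is a plosive (sonority 1).
/t/ is a plosive (sonority 1).
/ɾ/ is a liquid (sonority 4).
/ʀ/ is a liquid (sonority 4).
/ð/ is a fricative (sonority 2).
/k/→/t/: 1→1 (plateau, allowed) — ok.
/t/→/ɾ/: 1→4 (does not fall) — violation.
/ɾ/→/ʀ/: 4→4 (plateau, allowed) — ok.
/ʀ/→/ð/: 4→2 (falls) — ok.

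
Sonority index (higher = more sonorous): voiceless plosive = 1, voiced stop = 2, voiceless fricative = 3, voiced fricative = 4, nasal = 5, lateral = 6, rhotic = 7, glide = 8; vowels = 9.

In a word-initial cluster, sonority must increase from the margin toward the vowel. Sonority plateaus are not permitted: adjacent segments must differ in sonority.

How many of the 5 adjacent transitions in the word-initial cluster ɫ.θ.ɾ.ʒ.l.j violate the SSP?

2

/ɫ/ — lateral, sonority 6.
/θ/ — voiceless fricative, sonority 3.
/ɾ/ — rhotic, sonority 7.
/ʒ/ — voiced fricative, sonority 4.
/l/ — lateral, sonority 6.
/j/ — glide, sonority 8.
/ɫ/→/θ/: 6→3 (does not rise) — violation.
/θ/→/ɾ/: 3→7 (rises) — ok.
/ɾ/→/ʒ/: 7→4 (does not rise) — violation.
/ʒ/→/l/: 4→6 (rises) — ok.
/l/→/j/: 6→8 (rises) — ok.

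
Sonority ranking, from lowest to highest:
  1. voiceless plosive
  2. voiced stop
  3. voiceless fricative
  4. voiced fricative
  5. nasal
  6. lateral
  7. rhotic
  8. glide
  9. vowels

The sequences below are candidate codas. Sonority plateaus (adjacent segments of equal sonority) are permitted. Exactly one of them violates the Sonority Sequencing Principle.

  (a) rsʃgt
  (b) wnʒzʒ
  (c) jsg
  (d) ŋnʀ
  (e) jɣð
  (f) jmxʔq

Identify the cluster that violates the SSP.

(a) 7-3-3-2-1 → obeys
(b) 8-5-4-4-4 → obeys
(c) 8-3-2 → obeys
(d) 5-5-7 → violates
(e) 8-4-4 → obeys
(f) 8-5-3-1-1 → obeys

d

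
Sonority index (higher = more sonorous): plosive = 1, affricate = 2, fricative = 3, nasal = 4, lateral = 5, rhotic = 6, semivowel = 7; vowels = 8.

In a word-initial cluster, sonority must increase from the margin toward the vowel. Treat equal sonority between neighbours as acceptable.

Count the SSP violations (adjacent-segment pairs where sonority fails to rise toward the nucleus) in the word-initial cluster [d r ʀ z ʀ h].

2

/d/ — plosive, sonority 1.
/r/ — rhotic, sonority 6.
/ʀ/ — rhotic, sonority 6.
/z/ — fricative, sonority 3.
/ʀ/ — rhotic, sonority 6.
/h/ — fricative, sonority 3.
/d/→/r/: 1→6 (rises) — ok.
/r/→/ʀ/: 6→6 (plateau, allowed) — ok.
/ʀ/→/z/: 6→3 (does not rise) — violation.
/z/→/ʀ/: 3→6 (rises) — ok.
/ʀ/→/h/: 6→3 (does not rise) — violation.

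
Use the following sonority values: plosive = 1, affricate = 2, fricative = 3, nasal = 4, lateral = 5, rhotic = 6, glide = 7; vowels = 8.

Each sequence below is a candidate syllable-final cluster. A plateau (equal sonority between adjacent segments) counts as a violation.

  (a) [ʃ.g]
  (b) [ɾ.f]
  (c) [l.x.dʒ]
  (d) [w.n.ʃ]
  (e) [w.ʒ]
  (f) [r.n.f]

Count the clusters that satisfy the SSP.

6

(a) [ʃ.g]: profile 3-1 — obeys.
(b) [ɾ.f]: profile 6-3 — obeys.
(c) [l.x.dʒ]: profile 5-3-2 — obeys.
(d) [w.n.ʃ]: profile 7-4-3 — obeys.
(e) [w.ʒ]: profile 7-3 — obeys.
(f) [r.n.f]: profile 6-4-3 — obeys.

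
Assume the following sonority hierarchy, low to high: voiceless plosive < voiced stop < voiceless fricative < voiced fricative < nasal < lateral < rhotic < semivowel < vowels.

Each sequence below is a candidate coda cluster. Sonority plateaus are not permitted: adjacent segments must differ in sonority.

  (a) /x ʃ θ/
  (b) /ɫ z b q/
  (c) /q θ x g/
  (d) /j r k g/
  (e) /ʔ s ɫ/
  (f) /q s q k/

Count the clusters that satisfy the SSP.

1

(a) sonority 3-3-3: ill-formed.
(b) sonority 6-4-2-1: well-formed.
(c) sonority 1-3-3-2: ill-formed.
(d) sonority 8-7-1-2: ill-formed.
(e) sonority 1-3-6: ill-formed.
(f) sonority 1-3-1-1: ill-formed.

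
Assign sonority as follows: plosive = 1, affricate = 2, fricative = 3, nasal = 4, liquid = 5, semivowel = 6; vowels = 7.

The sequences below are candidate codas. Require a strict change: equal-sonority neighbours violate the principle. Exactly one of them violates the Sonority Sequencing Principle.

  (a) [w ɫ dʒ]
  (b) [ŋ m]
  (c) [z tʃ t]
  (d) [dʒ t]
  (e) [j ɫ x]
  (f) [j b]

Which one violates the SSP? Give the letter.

b

(a) [w ɫ dʒ]: profile 6-5-2 — obeys.
(b) [ŋ m]: profile 4-4 — violates.
(c) [z tʃ t]: profile 3-2-1 — obeys.
(d) [dʒ t]: profile 2-1 — obeys.
(e) [j ɫ x]: profile 6-5-3 — obeys.
(f) [j b]: profile 6-1 — obeys.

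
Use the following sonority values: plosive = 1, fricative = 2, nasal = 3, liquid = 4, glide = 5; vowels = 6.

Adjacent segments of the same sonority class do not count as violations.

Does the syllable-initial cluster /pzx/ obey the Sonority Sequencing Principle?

yes

/p/ is a plosive (sonority 1).
/z/ is a fricative (sonority 2).
/x/ is a fricative (sonority 2).
The profile 1-2-2 is non-decreasing (plateaus allowed), so the syllable-initial cluster satisfies the SSP.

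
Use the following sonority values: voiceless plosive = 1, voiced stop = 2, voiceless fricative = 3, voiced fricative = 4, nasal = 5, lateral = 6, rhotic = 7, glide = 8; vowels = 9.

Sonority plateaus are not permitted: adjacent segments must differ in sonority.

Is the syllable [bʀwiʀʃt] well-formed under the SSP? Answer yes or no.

Onset: /b/ is a voiced stop (sonority 2), /ʀ/ is a rhotic (sonority 7), /w/ is a glide (sonority 8); then the nucleus /i/ (sonority 9).
Onset profile 2-7-8-9 — rises to the nucleus.
Coda: /ʀ/ is a rhotic (sonority 7), /ʃ/ is a voiceless fricative (sonority 3), /t/ is a voiceless plosive (sonority 1).
Coda profile 9-7-3-1 — falls from the nucleus.

yes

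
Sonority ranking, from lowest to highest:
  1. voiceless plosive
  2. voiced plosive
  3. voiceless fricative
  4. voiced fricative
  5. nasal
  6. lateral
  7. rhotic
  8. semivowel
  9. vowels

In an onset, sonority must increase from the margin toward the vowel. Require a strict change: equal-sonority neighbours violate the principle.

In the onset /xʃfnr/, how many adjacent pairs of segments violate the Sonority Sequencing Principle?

2

/x/ is a voiceless fricative (sonority 3).
/ʃ/ is a voiceless fricative (sonority 3).
/f/ is a voiceless fricative (sonority 3).
/n/ is a nasal (sonority 5).
/r/ is a rhotic (sonority 7).
/x/→/ʃ/: 3→3 (plateau) — violation.
/ʃ/→/f/: 3→3 (plateau) — violation.
/f/→/n/: 3→5 (rises) — ok.
/n/→/r/: 5→7 (rises) — ok.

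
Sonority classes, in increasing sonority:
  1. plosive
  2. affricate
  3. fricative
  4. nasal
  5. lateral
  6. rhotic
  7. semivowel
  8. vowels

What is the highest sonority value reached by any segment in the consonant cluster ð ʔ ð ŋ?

/ð/ — fricative, sonority 3.
/ʔ/ — plosive, sonority 1.
/ð/ — fricative, sonority 3.
/ŋ/ — nasal, sonority 4.
The maximum is 4.

4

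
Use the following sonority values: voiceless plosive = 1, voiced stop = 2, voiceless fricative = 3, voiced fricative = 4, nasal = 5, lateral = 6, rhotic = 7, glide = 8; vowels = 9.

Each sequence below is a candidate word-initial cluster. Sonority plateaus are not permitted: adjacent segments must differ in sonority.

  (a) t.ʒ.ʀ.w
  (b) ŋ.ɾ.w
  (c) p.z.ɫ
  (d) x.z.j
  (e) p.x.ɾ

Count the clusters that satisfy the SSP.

(a) sonority 1-4-7-8: well-formed.
(b) sonority 5-7-8: well-formed.
(c) sonority 1-4-6: well-formed.
(d) sonority 3-4-8: well-formed.
(e) sonority 1-3-7: well-formed.

5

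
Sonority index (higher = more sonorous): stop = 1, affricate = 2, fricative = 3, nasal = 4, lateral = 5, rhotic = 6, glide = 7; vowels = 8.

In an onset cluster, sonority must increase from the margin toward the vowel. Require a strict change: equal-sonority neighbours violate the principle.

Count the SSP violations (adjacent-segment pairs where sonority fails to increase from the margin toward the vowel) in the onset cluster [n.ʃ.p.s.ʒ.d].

4

/n/ — nasal, sonority 4.
/ʃ/ — fricative, sonority 3.
/p/ — stop, sonority 1.
/s/ — fricative, sonority 3.
/ʒ/ — fricative, sonority 3.
/d/ — stop, sonority 1.
/n/→/ʃ/: 4→3 (does not rise) — violation.
/ʃ/→/p/: 3→1 (does not rise) — violation.
/p/→/s/: 1→3 (rises) — ok.
/s/→/ʒ/: 3→3 (plateau) — violation.
/ʒ/→/d/: 3→1 (does not rise) — violation.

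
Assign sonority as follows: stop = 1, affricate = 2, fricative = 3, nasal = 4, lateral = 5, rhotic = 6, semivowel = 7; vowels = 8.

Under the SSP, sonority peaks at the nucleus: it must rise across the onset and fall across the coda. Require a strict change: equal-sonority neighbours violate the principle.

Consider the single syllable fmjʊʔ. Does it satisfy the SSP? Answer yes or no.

yes

Onset: /f/ is a fricative (sonority 3), /m/ is a nasal (sonority 4), /j/ is a semivowel (sonority 7); then the nucleus /ʊ/ (sonority 8).
Onset profile 3-4-7-8 — rises to the nucleus.
Coda: /ʔ/ is a stop (sonority 1).
Coda profile 8-1 — falls from the nucleus.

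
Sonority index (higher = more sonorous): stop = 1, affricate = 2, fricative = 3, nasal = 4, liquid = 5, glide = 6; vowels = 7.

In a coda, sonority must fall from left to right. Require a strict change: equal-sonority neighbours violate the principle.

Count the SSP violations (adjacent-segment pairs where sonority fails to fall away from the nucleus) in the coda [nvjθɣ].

/n/ is a nasal (sonority 4).
/v/ is a fricative (sonority 3).
/j/ is a glide (sonority 6).
/θ/ is a fricative (sonority 3).
/ɣ/ is a fricative (sonority 3).
/n/→/v/: 4→3 (falls) — ok.
/v/→/j/: 3→6 (does not fall) — violation.
/j/→/θ/: 6→3 (falls) — ok.
/θ/→/ɣ/: 3→3 (plateau) — violation.

2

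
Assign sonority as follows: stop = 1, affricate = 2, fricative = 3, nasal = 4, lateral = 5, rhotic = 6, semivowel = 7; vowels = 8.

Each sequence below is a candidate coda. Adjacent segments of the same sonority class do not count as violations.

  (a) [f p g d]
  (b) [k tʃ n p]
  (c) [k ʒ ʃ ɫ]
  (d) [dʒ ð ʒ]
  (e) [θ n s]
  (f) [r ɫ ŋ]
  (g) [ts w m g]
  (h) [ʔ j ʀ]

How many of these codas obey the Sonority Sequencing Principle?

(a) 3-1-1-1 → obeys
(b) 1-2-4-1 → violates
(c) 1-3-3-5 → violates
(d) 2-3-3 → violates
(e) 3-4-3 → violates
(f) 6-5-4 → obeys
(g) 2-7-4-1 → violates
(h) 1-7-6 → violates

2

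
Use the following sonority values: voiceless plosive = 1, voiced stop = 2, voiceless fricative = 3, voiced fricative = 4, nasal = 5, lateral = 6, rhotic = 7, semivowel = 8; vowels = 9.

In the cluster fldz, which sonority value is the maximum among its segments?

/f/ — voiceless fricative, sonority 3.
/l/ — lateral, sonority 6.
/d/ — voiced stop, sonority 2.
/z/ — voiced fricative, sonority 4.
The maximum is 6.

6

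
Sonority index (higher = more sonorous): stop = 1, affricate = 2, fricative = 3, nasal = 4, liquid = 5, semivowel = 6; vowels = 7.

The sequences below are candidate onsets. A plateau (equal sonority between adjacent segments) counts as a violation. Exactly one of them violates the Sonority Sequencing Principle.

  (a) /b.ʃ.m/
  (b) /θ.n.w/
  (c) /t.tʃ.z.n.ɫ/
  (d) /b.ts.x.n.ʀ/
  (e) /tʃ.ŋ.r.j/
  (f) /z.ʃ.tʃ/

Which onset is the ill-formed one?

(a) /b.ʃ.m/: profile 1-3-4 — obeys.
(b) /θ.n.w/: profile 3-4-6 — obeys.
(c) /t.tʃ.z.n.ɫ/: profile 1-2-3-4-5 — obeys.
(d) /b.ts.x.n.ʀ/: profile 1-2-3-4-5 — obeys.
(e) /tʃ.ŋ.r.j/: profile 2-4-5-6 — obeys.
(f) /z.ʃ.tʃ/: profile 3-3-2 — violates.

f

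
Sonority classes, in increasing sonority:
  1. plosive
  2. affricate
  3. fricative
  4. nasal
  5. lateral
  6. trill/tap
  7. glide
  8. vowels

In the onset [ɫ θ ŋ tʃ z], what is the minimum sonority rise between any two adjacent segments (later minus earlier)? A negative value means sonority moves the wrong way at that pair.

-2

/ɫ/ is a lateral (sonority 5).
/θ/ is a fricative (sonority 3).
/ŋ/ is a nasal (sonority 4).
/tʃ/ is an affricate (sonority 2).
/z/ is a fricative (sonority 3).
/ɫ/→/θ/: change -2.
/θ/→/ŋ/: change +1.
/ŋ/→/tʃ/: change -2.
/tʃ/→/z/: change +1.
Minimum = -2.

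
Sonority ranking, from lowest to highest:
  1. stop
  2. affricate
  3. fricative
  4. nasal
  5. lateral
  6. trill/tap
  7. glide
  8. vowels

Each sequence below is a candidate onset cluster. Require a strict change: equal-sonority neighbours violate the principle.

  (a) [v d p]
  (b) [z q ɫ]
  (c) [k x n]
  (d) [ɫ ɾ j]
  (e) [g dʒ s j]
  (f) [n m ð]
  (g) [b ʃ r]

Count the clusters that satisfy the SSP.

4

(a) sonority 3-1-1: ill-formed.
(b) sonority 3-1-5: ill-formed.
(c) sonority 1-3-4: well-formed.
(d) sonority 5-6-7: well-formed.
(e) sonority 1-2-3-7: well-formed.
(f) sonority 4-4-3: ill-formed.
(g) sonority 1-3-6: well-formed.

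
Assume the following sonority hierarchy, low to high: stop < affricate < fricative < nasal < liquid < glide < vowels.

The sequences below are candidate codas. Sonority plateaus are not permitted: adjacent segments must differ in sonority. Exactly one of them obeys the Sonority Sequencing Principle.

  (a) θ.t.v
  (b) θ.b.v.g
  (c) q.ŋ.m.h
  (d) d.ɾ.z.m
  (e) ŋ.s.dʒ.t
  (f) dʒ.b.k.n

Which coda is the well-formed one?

e

(a) sonority 3-1-3: ill-formed.
(b) sonority 3-1-3-1: ill-formed.
(c) sonority 1-4-4-3: ill-formed.
(d) sonority 1-5-3-4: ill-formed.
(e) sonority 4-3-2-1: well-formed.
(f) sonority 2-1-1-4: ill-formed.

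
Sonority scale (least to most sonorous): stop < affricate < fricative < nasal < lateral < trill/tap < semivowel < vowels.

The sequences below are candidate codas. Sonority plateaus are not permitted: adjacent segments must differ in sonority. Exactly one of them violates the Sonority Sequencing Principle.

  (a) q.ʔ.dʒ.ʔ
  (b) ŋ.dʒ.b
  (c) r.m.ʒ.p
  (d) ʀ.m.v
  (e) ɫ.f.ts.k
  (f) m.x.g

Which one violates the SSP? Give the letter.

(a) q.ʔ.dʒ.ʔ: profile 1-1-2-1 — violates.
(b) ŋ.dʒ.b: profile 4-2-1 — obeys.
(c) r.m.ʒ.p: profile 6-4-3-1 — obeys.
(d) ʀ.m.v: profile 6-4-3 — obeys.
(e) ɫ.f.ts.k: profile 5-3-2-1 — obeys.
(f) m.x.g: profile 4-3-1 — obeys.

a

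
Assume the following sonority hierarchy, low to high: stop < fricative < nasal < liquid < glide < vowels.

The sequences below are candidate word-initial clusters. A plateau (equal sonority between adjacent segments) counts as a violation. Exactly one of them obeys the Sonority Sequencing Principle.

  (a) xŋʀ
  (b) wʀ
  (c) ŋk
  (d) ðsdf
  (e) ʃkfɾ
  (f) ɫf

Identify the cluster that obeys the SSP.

a

(a) 2-3-4 → obeys
(b) 5-4 → violates
(c) 3-1 → violates
(d) 2-2-1-2 → violates
(e) 2-1-2-4 → violates
(f) 4-2 → violates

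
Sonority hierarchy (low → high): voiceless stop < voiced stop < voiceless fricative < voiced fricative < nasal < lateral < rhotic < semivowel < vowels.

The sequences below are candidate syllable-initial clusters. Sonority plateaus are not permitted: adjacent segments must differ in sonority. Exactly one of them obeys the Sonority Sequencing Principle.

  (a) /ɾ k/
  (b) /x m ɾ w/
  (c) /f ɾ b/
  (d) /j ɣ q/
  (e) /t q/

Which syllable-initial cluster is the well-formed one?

(a) 7-1 → violates
(b) 3-5-7-8 → obeys
(c) 3-7-2 → violates
(d) 8-4-1 → violates
(e) 1-1 → violates

b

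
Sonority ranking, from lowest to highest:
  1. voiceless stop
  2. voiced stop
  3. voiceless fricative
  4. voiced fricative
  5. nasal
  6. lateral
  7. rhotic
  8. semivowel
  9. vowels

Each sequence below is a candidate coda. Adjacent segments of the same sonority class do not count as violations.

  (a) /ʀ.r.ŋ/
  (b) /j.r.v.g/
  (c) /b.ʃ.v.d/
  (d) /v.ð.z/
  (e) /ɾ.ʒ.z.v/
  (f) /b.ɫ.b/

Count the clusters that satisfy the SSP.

(a) /ʀ.r.ŋ/: profile 7-7-5 — obeys.
(b) /j.r.v.g/: profile 8-7-4-2 — obeys.
(c) /b.ʃ.v.d/: profile 2-3-4-2 — violates.
(d) /v.ð.z/: profile 4-4-4 — obeys.
(e) /ɾ.ʒ.z.v/: profile 7-4-4-4 — obeys.
(f) /b.ɫ.b/: profile 2-6-2 — violates.

4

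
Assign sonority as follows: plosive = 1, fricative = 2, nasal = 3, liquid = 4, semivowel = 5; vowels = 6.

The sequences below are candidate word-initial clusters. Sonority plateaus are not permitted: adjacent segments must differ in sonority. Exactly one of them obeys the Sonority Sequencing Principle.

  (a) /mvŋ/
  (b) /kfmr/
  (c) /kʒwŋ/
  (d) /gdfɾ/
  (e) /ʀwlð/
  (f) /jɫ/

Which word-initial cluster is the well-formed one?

b

(a) /mvŋ/: profile 3-2-3 — violates.
(b) /kfmr/: profile 1-2-3-4 — obeys.
(c) /kʒwŋ/: profile 1-2-5-3 — violates.
(d) /gdfɾ/: profile 1-1-2-4 — violates.
(e) /ʀwlð/: profile 4-5-4-2 — violates.
(f) /jɫ/: profile 5-4 — violates.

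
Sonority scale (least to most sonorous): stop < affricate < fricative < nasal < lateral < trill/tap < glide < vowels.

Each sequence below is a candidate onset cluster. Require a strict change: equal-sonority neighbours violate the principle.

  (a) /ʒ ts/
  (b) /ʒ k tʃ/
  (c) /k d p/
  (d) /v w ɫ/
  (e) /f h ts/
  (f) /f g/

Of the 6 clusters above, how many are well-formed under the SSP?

(a) /ʒ ts/: profile 3-2 — violates.
(b) /ʒ k tʃ/: profile 3-1-2 — violates.
(c) /k d p/: profile 1-1-1 — violates.
(d) /v w ɫ/: profile 3-7-5 — violates.
(e) /f h ts/: profile 3-3-2 — violates.
(f) /f g/: profile 3-1 — violates.

0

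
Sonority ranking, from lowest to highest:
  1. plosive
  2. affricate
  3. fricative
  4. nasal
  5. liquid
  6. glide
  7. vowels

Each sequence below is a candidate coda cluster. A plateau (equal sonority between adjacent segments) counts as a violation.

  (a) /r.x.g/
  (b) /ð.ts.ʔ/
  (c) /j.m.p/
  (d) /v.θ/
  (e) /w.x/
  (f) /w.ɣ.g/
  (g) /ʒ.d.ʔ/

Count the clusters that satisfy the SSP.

(a) /r.x.g/: profile 5-3-1 — obeys.
(b) /ð.ts.ʔ/: profile 3-2-1 — obeys.
(c) /j.m.p/: profile 6-4-1 — obeys.
(d) /v.θ/: profile 3-3 — violates.
(e) /w.x/: profile 6-3 — obeys.
(f) /w.ɣ.g/: profile 6-3-1 — obeys.
(g) /ʒ.d.ʔ/: profile 3-1-1 — violates.

5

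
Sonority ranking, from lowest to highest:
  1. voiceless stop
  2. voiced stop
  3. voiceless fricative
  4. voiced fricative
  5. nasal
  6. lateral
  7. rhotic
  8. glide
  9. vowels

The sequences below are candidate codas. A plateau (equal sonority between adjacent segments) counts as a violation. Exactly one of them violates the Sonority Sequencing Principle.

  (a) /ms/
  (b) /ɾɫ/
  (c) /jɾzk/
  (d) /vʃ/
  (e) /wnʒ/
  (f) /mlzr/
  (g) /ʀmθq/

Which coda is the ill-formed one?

(a) sonority 5-3: well-formed.
(b) sonority 7-6: well-formed.
(c) sonority 8-7-4-1: well-formed.
(d) sonority 4-3: well-formed.
(e) sonority 8-5-4: well-formed.
(f) sonority 5-6-4-7: ill-formed.
(g) sonority 7-5-3-1: well-formed.

f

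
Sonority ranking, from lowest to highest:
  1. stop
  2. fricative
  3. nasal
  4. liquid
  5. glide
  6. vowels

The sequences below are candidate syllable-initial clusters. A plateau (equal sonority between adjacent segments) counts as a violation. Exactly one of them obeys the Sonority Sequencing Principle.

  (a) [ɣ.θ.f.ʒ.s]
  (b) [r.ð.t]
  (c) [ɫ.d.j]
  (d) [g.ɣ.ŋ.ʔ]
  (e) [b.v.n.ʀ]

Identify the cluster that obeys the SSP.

(a) [ɣ.θ.f.ʒ.s]: profile 2-2-2-2-2 — violates.
(b) [r.ð.t]: profile 4-2-1 — violates.
(c) [ɫ.d.j]: profile 4-1-5 — violates.
(d) [g.ɣ.ŋ.ʔ]: profile 1-2-3-1 — violates.
(e) [b.v.n.ʀ]: profile 1-2-3-4 — obeys.

e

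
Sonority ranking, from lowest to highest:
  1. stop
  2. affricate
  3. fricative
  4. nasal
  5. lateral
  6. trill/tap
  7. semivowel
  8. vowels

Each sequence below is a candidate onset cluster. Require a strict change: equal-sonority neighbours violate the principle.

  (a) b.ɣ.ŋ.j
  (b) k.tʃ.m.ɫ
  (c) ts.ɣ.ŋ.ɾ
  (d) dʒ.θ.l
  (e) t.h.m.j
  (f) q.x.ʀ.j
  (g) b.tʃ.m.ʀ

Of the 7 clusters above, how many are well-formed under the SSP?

7

(a) b.ɣ.ŋ.j: profile 1-3-4-7 — obeys.
(b) k.tʃ.m.ɫ: profile 1-2-4-5 — obeys.
(c) ts.ɣ.ŋ.ɾ: profile 2-3-4-6 — obeys.
(d) dʒ.θ.l: profile 2-3-5 — obeys.
(e) t.h.m.j: profile 1-3-4-7 — obeys.
(f) q.x.ʀ.j: profile 1-3-6-7 — obeys.
(g) b.tʃ.m.ʀ: profile 1-2-4-6 — obeys.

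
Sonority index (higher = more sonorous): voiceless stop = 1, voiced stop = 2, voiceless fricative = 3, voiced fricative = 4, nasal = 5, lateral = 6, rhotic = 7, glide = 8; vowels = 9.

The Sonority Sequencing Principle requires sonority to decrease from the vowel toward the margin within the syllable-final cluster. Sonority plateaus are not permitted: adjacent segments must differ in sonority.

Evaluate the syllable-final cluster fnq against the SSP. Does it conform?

/f/ is a voiceless fricative (sonority 3).
/n/ is a nasal (sonority 5).
/q/ is a voiceless stop (sonority 1).
The profile is 3-5-1. Between /f/ (3) and /n/ (5) sonority does not fall, so the cluster violates the SSP.

no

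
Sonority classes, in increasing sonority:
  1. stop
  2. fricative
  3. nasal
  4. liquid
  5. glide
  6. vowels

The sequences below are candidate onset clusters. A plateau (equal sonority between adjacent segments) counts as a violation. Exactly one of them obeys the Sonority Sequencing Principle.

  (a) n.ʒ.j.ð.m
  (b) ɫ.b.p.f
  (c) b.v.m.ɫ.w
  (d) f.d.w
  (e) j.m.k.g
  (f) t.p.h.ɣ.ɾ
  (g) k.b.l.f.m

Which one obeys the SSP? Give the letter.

(a) n.ʒ.j.ð.m: profile 3-2-5-2-3 — violates.
(b) ɫ.b.p.f: profile 4-1-1-2 — violates.
(c) b.v.m.ɫ.w: profile 1-2-3-4-5 — obeys.
(d) f.d.w: profile 2-1-5 — violates.
(e) j.m.k.g: profile 5-3-1-1 — violates.
(f) t.p.h.ɣ.ɾ: profile 1-1-2-2-4 — violates.
(g) k.b.l.f.m: profile 1-1-4-2-3 — violates.

c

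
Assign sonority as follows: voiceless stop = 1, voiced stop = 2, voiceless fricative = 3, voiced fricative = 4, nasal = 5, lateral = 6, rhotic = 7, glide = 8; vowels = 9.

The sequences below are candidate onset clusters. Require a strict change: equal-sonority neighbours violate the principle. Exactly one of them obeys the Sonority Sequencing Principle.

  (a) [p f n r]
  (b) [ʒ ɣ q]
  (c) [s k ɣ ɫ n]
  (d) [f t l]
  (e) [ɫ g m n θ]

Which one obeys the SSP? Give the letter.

(a) 1-3-5-7 → obeys
(b) 4-4-1 → violates
(c) 3-1-4-6-5 → violates
(d) 3-1-6 → violates
(e) 6-2-5-5-3 → violates

a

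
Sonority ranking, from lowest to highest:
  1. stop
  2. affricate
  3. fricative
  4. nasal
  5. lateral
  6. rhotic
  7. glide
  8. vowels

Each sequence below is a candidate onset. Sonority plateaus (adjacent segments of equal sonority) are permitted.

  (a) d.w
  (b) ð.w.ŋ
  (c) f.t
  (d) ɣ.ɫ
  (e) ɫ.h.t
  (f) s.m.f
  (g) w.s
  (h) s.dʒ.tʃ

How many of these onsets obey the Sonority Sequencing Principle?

(a) sonority 1-7: well-formed.
(b) sonority 3-7-4: ill-formed.
(c) sonority 3-1: ill-formed.
(d) sonority 3-5: well-formed.
(e) sonority 5-3-1: ill-formed.
(f) sonority 3-4-3: ill-formed.
(g) sonority 7-3: ill-formed.
(h) sonority 3-2-2: ill-formed.

2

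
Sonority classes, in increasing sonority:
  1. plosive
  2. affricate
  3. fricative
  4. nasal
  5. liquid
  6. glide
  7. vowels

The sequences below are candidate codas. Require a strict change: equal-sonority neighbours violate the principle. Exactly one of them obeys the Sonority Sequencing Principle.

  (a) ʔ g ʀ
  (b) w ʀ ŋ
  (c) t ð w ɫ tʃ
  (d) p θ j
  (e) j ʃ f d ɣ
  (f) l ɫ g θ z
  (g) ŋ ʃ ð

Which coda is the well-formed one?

b

(a) 1-1-5 → violates
(b) 6-5-4 → obeys
(c) 1-3-6-5-2 → violates
(d) 1-3-6 → violates
(e) 6-3-3-1-3 → violates
(f) 5-5-1-3-3 → violates
(g) 4-3-3 → violates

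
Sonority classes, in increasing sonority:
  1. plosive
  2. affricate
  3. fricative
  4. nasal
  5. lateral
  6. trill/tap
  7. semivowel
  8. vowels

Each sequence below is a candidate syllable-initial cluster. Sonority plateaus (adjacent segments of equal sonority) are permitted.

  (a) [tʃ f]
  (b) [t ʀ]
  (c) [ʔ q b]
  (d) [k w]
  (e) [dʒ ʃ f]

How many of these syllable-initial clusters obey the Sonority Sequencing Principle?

5

(a) 2-3 → obeys
(b) 1-6 → obeys
(c) 1-1-1 → obeys
(d) 1-7 → obeys
(e) 2-3-3 → obeys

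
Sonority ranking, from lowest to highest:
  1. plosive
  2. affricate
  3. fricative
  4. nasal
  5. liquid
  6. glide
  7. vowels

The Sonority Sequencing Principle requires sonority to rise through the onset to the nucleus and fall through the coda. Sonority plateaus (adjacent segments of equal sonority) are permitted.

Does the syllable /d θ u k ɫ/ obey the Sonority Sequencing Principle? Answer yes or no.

Onset: /d/ is a plosive (sonority 1), /θ/ is a fricative (sonority 3); then the nucleus /u/ (sonority 7).
Onset profile 1-3-7 — rises to the nucleus.
Coda: /k/ is a plosive (sonority 1), /ɫ/ is a liquid (sonority 5).
Coda profile 7-1-5 — does not fall throughout.

no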